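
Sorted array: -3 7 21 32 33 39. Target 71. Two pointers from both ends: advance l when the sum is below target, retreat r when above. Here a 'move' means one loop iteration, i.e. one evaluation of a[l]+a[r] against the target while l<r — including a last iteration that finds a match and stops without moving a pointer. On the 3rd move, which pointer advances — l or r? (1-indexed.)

l

[1,6] -3+39=36 <71 → l++
[2,6] 7+39=46 <71 → l++
[3,6] 21+39=60 <71 → l++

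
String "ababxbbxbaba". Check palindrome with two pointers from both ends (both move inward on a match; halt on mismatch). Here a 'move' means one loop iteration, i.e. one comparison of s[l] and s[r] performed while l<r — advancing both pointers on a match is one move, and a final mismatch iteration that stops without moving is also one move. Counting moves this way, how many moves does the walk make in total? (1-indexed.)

[1,12] 'a'=='a' → l++,r--
[2,11] 'b'=='b' → l++,r--
[3,10] 'a'=='a' → l++,r--
[4,9] 'b'=='b' → l++,r--
[5,8] 'x'=='x' → l++,r--
[6,7] 'b'=='b' → l++,r--

6 moves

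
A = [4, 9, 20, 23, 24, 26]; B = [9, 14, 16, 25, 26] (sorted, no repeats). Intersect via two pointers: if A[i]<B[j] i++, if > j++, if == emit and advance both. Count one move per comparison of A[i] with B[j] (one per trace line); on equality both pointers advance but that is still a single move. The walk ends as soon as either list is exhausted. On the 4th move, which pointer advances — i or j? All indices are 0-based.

j

[i=0,j=0] 4<9 → i++
[i=1,j=0] 9==9 emit → i++,j++
[i=2,j=1] 20>14 → j++
[i=2,j=2] 20>16 → j++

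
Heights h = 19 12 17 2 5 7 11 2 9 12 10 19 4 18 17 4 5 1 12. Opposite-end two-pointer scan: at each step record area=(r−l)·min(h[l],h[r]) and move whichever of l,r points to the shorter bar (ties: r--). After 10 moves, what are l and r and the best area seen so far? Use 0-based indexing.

l=0, r=8, best area=238

[0,18] min(19,12)*18=216 best=216 * → r--
[0,17] min(19,1)*17=17 best=216 → r--
[0,16] min(19,5)*16=80 best=216 → r--
[0,15] min(19,4)*15=60 best=216 → r--
[0,14] min(19,17)*14=238 best=238 * → r--
[0,13] min(19,18)*13=234 best=238 → r--
[0,12] min(19,4)*12=48 best=238 → r--
[0,11] min(19,19)*11=209 best=238 → r--
[0,10] min(19,10)*10=100 best=238 → r--
[0,9] min(19,12)*9=108 best=238 → r--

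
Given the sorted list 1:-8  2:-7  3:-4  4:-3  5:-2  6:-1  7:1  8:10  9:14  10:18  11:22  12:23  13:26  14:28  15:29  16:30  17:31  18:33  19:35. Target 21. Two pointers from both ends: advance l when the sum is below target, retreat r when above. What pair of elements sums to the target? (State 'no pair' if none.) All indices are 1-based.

(-8, 29)

l=1 r=19: -8+35=27 >21, r--
l=1 r=18: -8+33=25 >21, r--
l=1 r=17: -8+31=23 >21, r--
l=1 r=16: -8+30=22 >21, r--
l=1 r=15: -8+29=21, found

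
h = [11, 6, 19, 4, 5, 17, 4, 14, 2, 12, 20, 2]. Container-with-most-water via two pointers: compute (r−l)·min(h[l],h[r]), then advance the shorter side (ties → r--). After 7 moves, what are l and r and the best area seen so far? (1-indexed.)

l=7, r=11, best area=152

[1,12] min(11,2)*11=22 best=22 * → r--
[1,11] min(11,20)*10=110 best=110 * → l++
[2,11] min(6,20)*9=54 best=110 → l++
[3,11] min(19,20)*8=152 best=152 * → l++
[4,11] min(4,20)*7=28 best=152 → l++
[5,11] min(5,20)*6=30 best=152 → l++
[6,11] min(17,20)*5=85 best=152 → l++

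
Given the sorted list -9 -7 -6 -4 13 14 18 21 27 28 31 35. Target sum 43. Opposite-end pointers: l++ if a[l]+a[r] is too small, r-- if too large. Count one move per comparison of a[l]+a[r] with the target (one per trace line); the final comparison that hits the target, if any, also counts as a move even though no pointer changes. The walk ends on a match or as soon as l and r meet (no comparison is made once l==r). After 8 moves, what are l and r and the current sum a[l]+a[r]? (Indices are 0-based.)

l=6, r=9, sum=46

l=0 r=11: -9+35=26 <43, l++
l=1 r=11: -7+35=28 <43, l++
l=2 r=11: -6+35=29 <43, l++
l=3 r=11: -4+35=31 <43, l++
l=4 r=11: 13+35=48 >43, r--
l=4 r=10: 13+31=44 >43, r--
l=4 r=9: 13+28=41 <43, l++
l=5 r=9: 14+28=42 <43, l++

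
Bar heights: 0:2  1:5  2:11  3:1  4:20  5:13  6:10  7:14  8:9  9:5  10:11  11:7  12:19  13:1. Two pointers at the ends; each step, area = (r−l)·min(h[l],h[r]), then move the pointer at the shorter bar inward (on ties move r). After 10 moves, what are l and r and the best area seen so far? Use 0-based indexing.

[0,13] min(2,1)*13=13 best=13 * → r--
[0,12] min(2,19)*12=24 best=24 * → l++
[1,12] min(5,19)*11=55 best=55 * → l++
[2,12] min(11,19)*10=110 best=110 * → l++
[3,12] min(1,19)*9=9 best=110 → l++
[4,12] min(20,19)*8=152 best=152 * → r--
[4,11] min(20,7)*7=49 best=152 → r--
[4,10] min(20,11)*6=66 best=152 → r--
[4,9] min(20,5)*5=25 best=152 → r--
[4,8] min(20,9)*4=36 best=152 → r--

l=4, r=7, best area=152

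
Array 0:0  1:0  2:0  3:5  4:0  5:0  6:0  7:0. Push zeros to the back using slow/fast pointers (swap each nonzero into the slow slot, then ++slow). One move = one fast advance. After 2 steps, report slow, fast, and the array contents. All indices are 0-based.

slow=0, fast=2, a=[0, 0, 0, 5, 0, 0, 0, 0]

slow=0 fast=0: a[fast]=0, fast++
slow=0 fast=1: a[fast]=0, fast++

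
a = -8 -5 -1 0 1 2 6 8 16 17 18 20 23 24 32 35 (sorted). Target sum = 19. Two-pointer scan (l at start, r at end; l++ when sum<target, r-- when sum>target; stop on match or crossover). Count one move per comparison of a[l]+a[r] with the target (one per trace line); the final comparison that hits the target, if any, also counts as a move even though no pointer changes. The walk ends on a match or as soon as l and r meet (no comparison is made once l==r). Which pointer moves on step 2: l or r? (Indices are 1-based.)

r

l=1 r=16: -8+35=27 >19, r--
l=1 r=15: -8+32=24 >19, r--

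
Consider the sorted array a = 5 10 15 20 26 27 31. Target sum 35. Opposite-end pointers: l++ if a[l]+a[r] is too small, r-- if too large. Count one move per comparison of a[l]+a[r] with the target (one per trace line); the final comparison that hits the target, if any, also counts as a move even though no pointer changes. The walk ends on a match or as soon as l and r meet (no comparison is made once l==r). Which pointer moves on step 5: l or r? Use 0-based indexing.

[0,6] 5+31=36 >35 → r--
[0,5] 5+27=32 <35 → l++
[1,5] 10+27=37 >35 → r--
[1,4] 10+26=36 >35 → r--
[1,3] 10+20=30 <35 → l++

l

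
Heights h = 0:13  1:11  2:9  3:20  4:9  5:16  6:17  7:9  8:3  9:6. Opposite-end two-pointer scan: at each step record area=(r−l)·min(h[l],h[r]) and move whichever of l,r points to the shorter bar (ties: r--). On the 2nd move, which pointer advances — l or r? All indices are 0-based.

r

l=0 r=9: min(13,6)*9=54 best=54 *, r--
l=0 r=8: min(13,3)*8=24 best=54, r--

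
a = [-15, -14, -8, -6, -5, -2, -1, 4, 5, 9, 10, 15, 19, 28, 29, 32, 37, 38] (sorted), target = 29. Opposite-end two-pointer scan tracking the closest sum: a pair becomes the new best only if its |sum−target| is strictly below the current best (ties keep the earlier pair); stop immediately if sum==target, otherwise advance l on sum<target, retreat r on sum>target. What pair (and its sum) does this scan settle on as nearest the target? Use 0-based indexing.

[0,17] -15+38=23 d=6 * → l++
[1,17] -14+38=24 d=5 * → l++
[2,17] -8+38=30 d=1 * → r--
[2,16] -8+37=29 d=0 * → stop

pair (-8, 37) with sum 29 (|Δ|=0)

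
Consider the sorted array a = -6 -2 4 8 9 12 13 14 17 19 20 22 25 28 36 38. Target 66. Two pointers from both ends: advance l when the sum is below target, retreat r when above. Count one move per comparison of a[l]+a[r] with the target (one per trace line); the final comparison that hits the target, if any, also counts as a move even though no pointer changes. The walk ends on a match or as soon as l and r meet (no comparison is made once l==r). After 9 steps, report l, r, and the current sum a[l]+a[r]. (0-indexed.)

l=9, r=15, sum=57

[0,15] -6+38=32 <66 → l++
[1,15] -2+38=36 <66 → l++
[2,15] 4+38=42 <66 → l++
[3,15] 8+38=46 <66 → l++
[4,15] 9+38=47 <66 → l++
[5,15] 12+38=50 <66 → l++
[6,15] 13+38=51 <66 → l++
[7,15] 14+38=52 <66 → l++
[8,15] 17+38=55 <66 → l++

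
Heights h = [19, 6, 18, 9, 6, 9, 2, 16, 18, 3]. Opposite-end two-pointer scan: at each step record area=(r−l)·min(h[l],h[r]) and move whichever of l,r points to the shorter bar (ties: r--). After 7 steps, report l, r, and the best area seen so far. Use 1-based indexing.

l=1, r=3, best area=144

[1,10] min(19,3)*9=27 best=27 * → r--
[1,9] min(19,18)*8=144 best=144 * → r--
[1,8] min(19,16)*7=112 best=144 → r--
[1,7] min(19,2)*6=12 best=144 → r--
[1,6] min(19,9)*5=45 best=144 → r--
[1,5] min(19,6)*4=24 best=144 → r--
[1,4] min(19,9)*3=27 best=144 → r--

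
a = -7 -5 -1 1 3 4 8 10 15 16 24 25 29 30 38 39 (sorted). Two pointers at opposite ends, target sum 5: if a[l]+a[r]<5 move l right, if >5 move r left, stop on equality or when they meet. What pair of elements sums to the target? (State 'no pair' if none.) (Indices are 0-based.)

(-5, 10)

l=0 r=15: -7+39=32 >5, r--
l=0 r=14: -7+38=31 >5, r--
l=0 r=13: -7+30=23 >5, r--
l=0 r=12: -7+29=22 >5, r--
l=0 r=11: -7+25=18 >5, r--
l=0 r=10: -7+24=17 >5, r--
l=0 r=9: -7+16=9 >5, r--
l=0 r=8: -7+15=8 >5, r--
l=0 r=7: -7+10=3 <5, l++
l=1 r=7: -5+10=5, found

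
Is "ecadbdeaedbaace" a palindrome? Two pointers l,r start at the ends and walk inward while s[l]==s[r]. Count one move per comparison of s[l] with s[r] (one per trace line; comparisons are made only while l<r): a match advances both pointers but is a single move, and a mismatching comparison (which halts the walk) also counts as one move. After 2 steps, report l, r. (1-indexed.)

l=3, r=13

[1,15] 'e'=='e' → l++,r--
[2,14] 'c'=='c' → l++,r--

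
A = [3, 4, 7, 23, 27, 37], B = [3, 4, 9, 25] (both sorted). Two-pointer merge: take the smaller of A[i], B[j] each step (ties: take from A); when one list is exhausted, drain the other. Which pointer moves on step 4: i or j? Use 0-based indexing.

j

[i=0,j=0] A[i]=3<=B[j]=3 take 3 → i++
[i=1,j=0] A[i]=4>B[j]=3 take 3 → j++
[i=1,j=1] A[i]=4<=B[j]=4 take 4 → i++
[i=2,j=1] A[i]=7>B[j]=4 take 4 → j++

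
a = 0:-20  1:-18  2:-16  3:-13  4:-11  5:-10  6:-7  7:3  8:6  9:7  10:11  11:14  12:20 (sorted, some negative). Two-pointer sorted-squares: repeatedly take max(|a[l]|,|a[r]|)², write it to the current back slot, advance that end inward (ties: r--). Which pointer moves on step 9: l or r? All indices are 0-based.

[0,12] |-20|<=|20| out[12]=400 → r--
[0,11] |-20|>|14| out[11]=400 → l++
[1,11] |-18|>|14| out[10]=324 → l++
[2,11] |-16|>|14| out[9]=256 → l++
[3,11] |-13|<=|14| out[8]=196 → r--
[3,10] |-13|>|11| out[7]=169 → l++
[4,10] |-11|<=|11| out[6]=121 → r--
[4,9] |-11|>|7| out[5]=121 → l++
[5,9] |-10|>|7| out[4]=100 → l++

l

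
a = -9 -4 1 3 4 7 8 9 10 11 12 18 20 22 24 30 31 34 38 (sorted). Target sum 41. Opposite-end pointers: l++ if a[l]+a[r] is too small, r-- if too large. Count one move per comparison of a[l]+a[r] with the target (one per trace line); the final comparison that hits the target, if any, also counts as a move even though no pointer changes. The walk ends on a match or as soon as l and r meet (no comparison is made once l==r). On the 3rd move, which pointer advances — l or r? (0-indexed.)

[0,18] -9+38=29 <41 → l++
[1,18] -4+38=34 <41 → l++
[2,18] 1+38=39 <41 → l++

l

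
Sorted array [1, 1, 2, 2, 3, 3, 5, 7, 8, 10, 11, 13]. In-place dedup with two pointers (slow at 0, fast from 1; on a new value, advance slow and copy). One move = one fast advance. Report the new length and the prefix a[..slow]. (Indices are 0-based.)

(s=0,f=1) a[fast]=1=a[slow] dup → fast++
(s=0,f=2) a[fast]=2≠a[slow]=1 write a[1]=2 → slow++,fast++
(s=1,f=3) a[fast]=2=a[slow] dup → fast++
(s=1,f=4) a[fast]=3≠a[slow]=2 write a[2]=3 → slow++,fast++
(s=2,f=5) a[fast]=3=a[slow] dup → fast++
(s=2,f=6) a[fast]=5≠a[slow]=3 write a[3]=5 → slow++,fast++
(s=3,f=7) a[fast]=7≠a[slow]=5 write a[4]=7 → slow++,fast++
(s=4,f=8) a[fast]=8≠a[slow]=7 write a[5]=8 → slow++,fast++
(s=5,f=9) a[fast]=10≠a[slow]=8 write a[6]=10 → slow++,fast++
(s=6,f=10) a[fast]=11≠a[slow]=10 write a[7]=11 → slow++,fast++
(s=7,f=11) a[fast]=13≠a[slow]=11 write a[8]=13 → slow++,fast++

length 9; prefix = [1, 2, 3, 5, 7, 8, 10, 11, 13]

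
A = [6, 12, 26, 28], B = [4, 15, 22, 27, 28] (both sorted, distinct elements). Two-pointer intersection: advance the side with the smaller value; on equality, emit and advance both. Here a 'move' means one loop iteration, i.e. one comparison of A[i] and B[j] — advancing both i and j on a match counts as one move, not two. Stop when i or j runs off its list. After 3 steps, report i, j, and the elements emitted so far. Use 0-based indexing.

[i=0,j=0] 6>4 → j++
[i=0,j=1] 6<15 → i++
[i=1,j=1] 12<15 → i++

i=2, j=1, emitted=[]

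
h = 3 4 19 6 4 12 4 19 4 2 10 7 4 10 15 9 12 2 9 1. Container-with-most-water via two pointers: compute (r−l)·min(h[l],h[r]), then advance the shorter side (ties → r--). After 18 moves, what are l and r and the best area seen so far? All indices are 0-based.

[0,19] min(3,1)*19=19 best=19 * → r--
[0,18] min(3,9)*18=54 best=54 * → l++
[1,18] min(4,9)*17=68 best=68 * → l++
[2,18] min(19,9)*16=144 best=144 * → r--
[2,17] min(19,2)*15=30 best=144 → r--
[2,16] min(19,12)*14=168 best=168 * → r--
[2,15] min(19,9)*13=117 best=168 → r--
[2,14] min(19,15)*12=180 best=180 * → r--
[2,13] min(19,10)*11=110 best=180 → r--
[2,12] min(19,4)*10=40 best=180 → r--
[2,11] min(19,7)*9=63 best=180 → r--
[2,10] min(19,10)*8=80 best=180 → r--
[2,9] min(19,2)*7=14 best=180 → r--
[2,8] min(19,4)*6=24 best=180 → r--
[2,7] min(19,19)*5=95 best=180 → r--
[2,6] min(19,4)*4=16 best=180 → r--
[2,5] min(19,12)*3=36 best=180 → r--
[2,4] min(19,4)*2=8 best=180 → r--

l=2, r=3, best area=180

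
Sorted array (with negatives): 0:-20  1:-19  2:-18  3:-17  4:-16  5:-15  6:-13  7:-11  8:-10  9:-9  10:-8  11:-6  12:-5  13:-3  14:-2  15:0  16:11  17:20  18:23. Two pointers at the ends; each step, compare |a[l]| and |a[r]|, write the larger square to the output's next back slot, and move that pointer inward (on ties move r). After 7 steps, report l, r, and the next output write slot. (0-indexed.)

l=0 r=18: |-20|<=|23| out[18]=529, r--
l=0 r=17: |-20|<=|20| out[17]=400, r--
l=0 r=16: |-20|>|11| out[16]=400, l++
l=1 r=16: |-19|>|11| out[15]=361, l++
l=2 r=16: |-18|>|11| out[14]=324, l++
l=3 r=16: |-17|>|11| out[13]=289, l++
l=4 r=16: |-16|>|11| out[12]=256, l++

l=5, r=16, next write slot=11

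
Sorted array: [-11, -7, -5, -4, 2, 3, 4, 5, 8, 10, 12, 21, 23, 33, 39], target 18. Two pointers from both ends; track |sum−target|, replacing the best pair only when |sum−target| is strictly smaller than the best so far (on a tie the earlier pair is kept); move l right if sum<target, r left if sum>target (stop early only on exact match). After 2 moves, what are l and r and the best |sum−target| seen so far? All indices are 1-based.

l=1, r=13, best |Δ|=4

[1,15] -11+39=28 d=10 * → r--
[1,14] -11+33=22 d=4 * → r--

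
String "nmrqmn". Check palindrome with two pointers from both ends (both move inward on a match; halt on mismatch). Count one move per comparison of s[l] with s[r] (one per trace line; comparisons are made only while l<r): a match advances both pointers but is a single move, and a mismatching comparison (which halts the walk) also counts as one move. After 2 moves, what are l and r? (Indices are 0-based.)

l=2, r=3

l=0 r=5: 'n'=='n', l++,r--
l=1 r=4: 'm'=='m', l++,r--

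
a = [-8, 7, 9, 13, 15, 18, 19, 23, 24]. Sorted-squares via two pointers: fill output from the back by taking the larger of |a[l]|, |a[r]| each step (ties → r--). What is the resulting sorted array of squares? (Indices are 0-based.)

[49, 64, 81, 169, 225, 324, 361, 529, 576]

l=0 r=8: |-8|<=|24| out[8]=576, r--
l=0 r=7: |-8|<=|23| out[7]=529, r--
l=0 r=6: |-8|<=|19| out[6]=361, r--
l=0 r=5: |-8|<=|18| out[5]=324, r--
l=0 r=4: |-8|<=|15| out[4]=225, r--
l=0 r=3: |-8|<=|13| out[3]=169, r--
l=0 r=2: |-8|<=|9| out[2]=81, r--
l=0 r=1: |-8|>|7| out[1]=64, l++
l=1 r=1: |7|<=|7| out[0]=49, r--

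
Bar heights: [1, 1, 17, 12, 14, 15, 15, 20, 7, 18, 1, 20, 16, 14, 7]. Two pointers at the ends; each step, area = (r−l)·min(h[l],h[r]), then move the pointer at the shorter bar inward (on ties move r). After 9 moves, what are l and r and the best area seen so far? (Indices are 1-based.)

[1,15] min(1,7)*14=14 best=14 * → l++
[2,15] min(1,7)*13=13 best=14 → l++
[3,15] min(17,7)*12=84 best=84 * → r--
[3,14] min(17,14)*11=154 best=154 * → r--
[3,13] min(17,16)*10=160 best=160 * → r--
[3,12] min(17,20)*9=153 best=160 → l++
[4,12] min(12,20)*8=96 best=160 → l++
[5,12] min(14,20)*7=98 best=160 → l++
[6,12] min(15,20)*6=90 best=160 → l++

l=7, r=12, best area=160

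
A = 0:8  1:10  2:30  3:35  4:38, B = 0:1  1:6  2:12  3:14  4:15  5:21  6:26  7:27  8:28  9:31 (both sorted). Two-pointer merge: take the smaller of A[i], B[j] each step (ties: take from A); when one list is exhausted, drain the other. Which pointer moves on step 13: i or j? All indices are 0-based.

j

i=0 j=0: A[i]=8>B[j]=1 take 1, j++
i=0 j=1: A[i]=8>B[j]=6 take 6, j++
i=0 j=2: A[i]=8<=B[j]=12 take 8, i++
i=1 j=2: A[i]=10<=B[j]=12 take 10, i++
i=2 j=2: A[i]=30>B[j]=12 take 12, j++
i=2 j=3: A[i]=30>B[j]=14 take 14, j++
i=2 j=4: A[i]=30>B[j]=15 take 15, j++
i=2 j=5: A[i]=30>B[j]=21 take 21, j++
i=2 j=6: A[i]=30>B[j]=26 take 26, j++
i=2 j=7: A[i]=30>B[j]=27 take 27, j++
i=2 j=8: A[i]=30>B[j]=28 take 28, j++
i=2 j=9: A[i]=30<=B[j]=31 take 30, i++
i=3 j=9: A[i]=35>B[j]=31 take 31, j++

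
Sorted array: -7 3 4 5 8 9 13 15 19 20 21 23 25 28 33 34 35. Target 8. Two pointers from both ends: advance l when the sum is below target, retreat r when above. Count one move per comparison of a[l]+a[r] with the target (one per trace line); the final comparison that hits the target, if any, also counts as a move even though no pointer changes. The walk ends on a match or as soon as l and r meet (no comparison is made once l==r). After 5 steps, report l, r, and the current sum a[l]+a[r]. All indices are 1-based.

l=1, r=12, sum=16

[1,17] -7+35=28 >8 → r--
[1,16] -7+34=27 >8 → r--
[1,15] -7+33=26 >8 → r--
[1,14] -7+28=21 >8 → r--
[1,13] -7+25=18 >8 → r--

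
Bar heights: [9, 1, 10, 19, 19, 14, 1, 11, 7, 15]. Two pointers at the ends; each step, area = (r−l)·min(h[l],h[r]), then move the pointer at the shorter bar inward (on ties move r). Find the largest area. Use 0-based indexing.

max area = 90

[0,9] min(9,15)*9=81 best=81 * → l++
[1,9] min(1,15)*8=8 best=81 → l++
[2,9] min(10,15)*7=70 best=81 → l++
[3,9] min(19,15)*6=90 best=90 * → r--
[3,8] min(19,7)*5=35 best=90 → r--
[3,7] min(19,11)*4=44 best=90 → r--
[3,6] min(19,1)*3=3 best=90 → r--
[3,5] min(19,14)*2=28 best=90 → r--
[3,4] min(19,19)*1=19 best=90 → r--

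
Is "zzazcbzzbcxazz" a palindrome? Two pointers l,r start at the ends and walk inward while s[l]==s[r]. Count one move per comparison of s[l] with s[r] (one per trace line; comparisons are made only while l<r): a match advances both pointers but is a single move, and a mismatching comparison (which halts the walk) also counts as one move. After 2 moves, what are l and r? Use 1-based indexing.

l=3, r=12

[1,14] 'z'=='z' → l++,r--
[2,13] 'z'=='z' → l++,r--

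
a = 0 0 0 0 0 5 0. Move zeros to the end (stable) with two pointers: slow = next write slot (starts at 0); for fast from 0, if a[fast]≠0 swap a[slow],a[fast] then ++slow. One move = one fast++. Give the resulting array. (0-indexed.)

[5, 0, 0, 0, 0, 0, 0]

slow=0 fast=0: a[fast]=0, fast++
slow=0 fast=1: a[fast]=0, fast++
slow=0 fast=2: a[fast]=0, fast++
slow=0 fast=3: a[fast]=0, fast++
slow=0 fast=4: a[fast]=0, fast++
slow=0 fast=5: a[fast]=5≠0 swap→a[0]=5, slow++,fast++
slow=1 fast=6: a[fast]=0, fast++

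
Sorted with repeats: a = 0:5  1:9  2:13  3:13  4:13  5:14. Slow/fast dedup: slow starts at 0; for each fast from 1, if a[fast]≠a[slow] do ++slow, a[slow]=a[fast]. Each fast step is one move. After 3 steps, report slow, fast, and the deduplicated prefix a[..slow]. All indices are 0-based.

slow=2, fast=4, prefix=[5, 9, 13]

slow=0 fast=1: a[fast]=9≠a[slow]=5 write a[1]=9, slow++,fast++
slow=1 fast=2: a[fast]=13≠a[slow]=9 write a[2]=13, slow++,fast++
slow=2 fast=3: a[fast]=13=a[slow] dup, fast++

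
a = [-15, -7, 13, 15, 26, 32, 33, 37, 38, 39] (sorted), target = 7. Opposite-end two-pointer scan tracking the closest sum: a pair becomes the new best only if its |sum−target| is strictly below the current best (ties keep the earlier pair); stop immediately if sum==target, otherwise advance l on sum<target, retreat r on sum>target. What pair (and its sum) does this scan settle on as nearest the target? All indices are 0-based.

pair (-7, 15) with sum 8 (|Δ|=1)

[0,9] -15+39=24 d=17 * → r--
[0,8] -15+38=23 d=16 * → r--
[0,7] -15+37=22 d=15 * → r--
[0,6] -15+33=18 d=11 * → r--
[0,5] -15+32=17 d=10 * → r--
[0,4] -15+26=11 d=4 * → r--
[0,3] -15+15=0 d=7 → l++
[1,3] -7+15=8 d=1 * → r--
[1,2] -7+13=6 d=1 → l++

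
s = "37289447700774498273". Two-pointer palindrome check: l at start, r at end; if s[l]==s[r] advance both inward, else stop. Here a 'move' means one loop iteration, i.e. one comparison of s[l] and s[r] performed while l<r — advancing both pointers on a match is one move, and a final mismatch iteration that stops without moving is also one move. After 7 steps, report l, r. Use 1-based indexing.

l=8, r=13

[1,20] '3'=='3' → l++,r--
[2,19] '7'=='7' → l++,r--
[3,18] '2'=='2' → l++,r--
[4,17] '8'=='8' → l++,r--
[5,16] '9'=='9' → l++,r--
[6,15] '4'=='4' → l++,r--
[7,14] '4'=='4' → l++,r--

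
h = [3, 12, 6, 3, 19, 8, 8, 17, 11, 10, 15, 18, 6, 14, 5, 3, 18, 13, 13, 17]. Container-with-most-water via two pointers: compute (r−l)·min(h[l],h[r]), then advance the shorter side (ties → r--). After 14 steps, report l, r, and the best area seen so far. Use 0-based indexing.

l=4, r=9, best area=255

l=0 r=19: min(3,17)*19=57 best=57 *, l++
l=1 r=19: min(12,17)*18=216 best=216 *, l++
l=2 r=19: min(6,17)*17=102 best=216, l++
l=3 r=19: min(3,17)*16=48 best=216, l++
l=4 r=19: min(19,17)*15=255 best=255 *, r--
l=4 r=18: min(19,13)*14=182 best=255, r--
l=4 r=17: min(19,13)*13=169 best=255, r--
l=4 r=16: min(19,18)*12=216 best=255, r--
l=4 r=15: min(19,3)*11=33 best=255, r--
l=4 r=14: min(19,5)*10=50 best=255, r--
l=4 r=13: min(19,14)*9=126 best=255, r--
l=4 r=12: min(19,6)*8=48 best=255, r--
l=4 r=11: min(19,18)*7=126 best=255, r--
l=4 r=10: min(19,15)*6=90 best=255, r--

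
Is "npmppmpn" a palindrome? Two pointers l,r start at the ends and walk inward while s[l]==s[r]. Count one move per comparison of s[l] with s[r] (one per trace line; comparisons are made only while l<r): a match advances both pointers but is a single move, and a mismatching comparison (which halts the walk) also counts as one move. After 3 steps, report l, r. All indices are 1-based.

l=4, r=5

[1,8] 'n'=='n' → l++,r--
[2,7] 'p'=='p' → l++,r--
[3,6] 'm'=='m' → l++,r--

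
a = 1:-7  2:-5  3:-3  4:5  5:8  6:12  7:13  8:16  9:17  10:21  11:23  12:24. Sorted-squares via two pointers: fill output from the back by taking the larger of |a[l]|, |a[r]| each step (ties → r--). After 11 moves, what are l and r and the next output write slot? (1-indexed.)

[1,12] |-7|<=|24| out[12]=576 → r--
[1,11] |-7|<=|23| out[11]=529 → r--
[1,10] |-7|<=|21| out[10]=441 → r--
[1,9] |-7|<=|17| out[9]=289 → r--
[1,8] |-7|<=|16| out[8]=256 → r--
[1,7] |-7|<=|13| out[7]=169 → r--
[1,6] |-7|<=|12| out[6]=144 → r--
[1,5] |-7|<=|8| out[5]=64 → r--
[1,4] |-7|>|5| out[4]=49 → l++
[2,4] |-5|<=|5| out[3]=25 → r--
[2,3] |-5|>|-3| out[2]=25 → l++

l=3, r=3, next write slot=1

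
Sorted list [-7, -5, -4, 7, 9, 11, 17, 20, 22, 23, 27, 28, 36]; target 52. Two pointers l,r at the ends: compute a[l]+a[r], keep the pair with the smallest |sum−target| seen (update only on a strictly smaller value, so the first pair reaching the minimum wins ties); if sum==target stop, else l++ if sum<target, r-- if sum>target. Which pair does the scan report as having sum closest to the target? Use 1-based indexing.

[1,13] -7+36=29 d=23 * → l++
[2,13] -5+36=31 d=21 * → l++
[3,13] -4+36=32 d=20 * → l++
[4,13] 7+36=43 d=9 * → l++
[5,13] 9+36=45 d=7 * → l++
[6,13] 11+36=47 d=5 * → l++
[7,13] 17+36=53 d=1 * → r--
[7,12] 17+28=45 d=7 → l++
[8,12] 20+28=48 d=4 → l++
[9,12] 22+28=50 d=2 → l++
[10,12] 23+28=51 d=1 → l++
[11,12] 27+28=55 d=3 → r--

pair (17, 36) with sum 53 (|Δ|=1)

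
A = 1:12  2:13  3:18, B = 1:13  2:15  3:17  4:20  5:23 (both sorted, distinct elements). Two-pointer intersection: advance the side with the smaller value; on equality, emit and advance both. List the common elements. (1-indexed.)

intersection = [13]

i=1 j=1: 12<13, i++
i=2 j=1: 13==13 emit, i++,j++
i=3 j=2: 18>15, j++
i=3 j=3: 18>17, j++
i=3 j=4: 18<20, i++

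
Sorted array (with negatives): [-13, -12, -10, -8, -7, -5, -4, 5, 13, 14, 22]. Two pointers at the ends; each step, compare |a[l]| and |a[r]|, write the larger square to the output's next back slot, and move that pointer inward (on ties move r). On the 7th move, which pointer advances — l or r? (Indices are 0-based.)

l=0 r=10: |-13|<=|22| out[10]=484, r--
l=0 r=9: |-13|<=|14| out[9]=196, r--
l=0 r=8: |-13|<=|13| out[8]=169, r--
l=0 r=7: |-13|>|5| out[7]=169, l++
l=1 r=7: |-12|>|5| out[6]=144, l++
l=2 r=7: |-10|>|5| out[5]=100, l++
l=3 r=7: |-8|>|5| out[4]=64, l++

l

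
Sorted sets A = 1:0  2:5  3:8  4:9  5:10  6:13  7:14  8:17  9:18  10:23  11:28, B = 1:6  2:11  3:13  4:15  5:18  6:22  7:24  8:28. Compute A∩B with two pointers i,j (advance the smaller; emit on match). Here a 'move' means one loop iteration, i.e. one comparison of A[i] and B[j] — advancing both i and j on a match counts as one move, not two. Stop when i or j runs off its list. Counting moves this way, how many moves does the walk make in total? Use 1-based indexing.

i=1 j=1: 0<6, i++
i=2 j=1: 5<6, i++
i=3 j=1: 8>6, j++
i=3 j=2: 8<11, i++
i=4 j=2: 9<11, i++
i=5 j=2: 10<11, i++
i=6 j=2: 13>11, j++
i=6 j=3: 13==13 emit, i++,j++
i=7 j=4: 14<15, i++
i=8 j=4: 17>15, j++
i=8 j=5: 17<18, i++
i=9 j=5: 18==18 emit, i++,j++
i=10 j=6: 23>22, j++
i=10 j=7: 23<24, i++
i=11 j=7: 28>24, j++
i=11 j=8: 28==28 emit, i++,j++

16 moves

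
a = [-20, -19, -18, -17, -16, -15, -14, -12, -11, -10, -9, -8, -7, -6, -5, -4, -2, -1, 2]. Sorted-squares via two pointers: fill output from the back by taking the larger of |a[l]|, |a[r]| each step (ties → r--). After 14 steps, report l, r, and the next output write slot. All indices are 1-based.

l=15, r=19, next write slot=5

[1,19] |-20|>|2| out[19]=400 → l++
[2,19] |-19|>|2| out[18]=361 → l++
[3,19] |-18|>|2| out[17]=324 → l++
[4,19] |-17|>|2| out[16]=289 → l++
[5,19] |-16|>|2| out[15]=256 → l++
[6,19] |-15|>|2| out[14]=225 → l++
[7,19] |-14|>|2| out[13]=196 → l++
[8,19] |-12|>|2| out[12]=144 → l++
[9,19] |-11|>|2| out[11]=121 → l++
[10,19] |-10|>|2| out[10]=100 → l++
[11,19] |-9|>|2| out[9]=81 → l++
[12,19] |-8|>|2| out[8]=64 → l++
[13,19] |-7|>|2| out[7]=49 → l++
[14,19] |-6|>|2| out[6]=36 → l++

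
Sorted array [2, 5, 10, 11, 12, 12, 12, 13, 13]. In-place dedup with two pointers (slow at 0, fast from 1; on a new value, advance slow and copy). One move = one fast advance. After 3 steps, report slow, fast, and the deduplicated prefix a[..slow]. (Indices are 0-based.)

slow=0 fast=1: a[fast]=5≠a[slow]=2 write a[1]=5, slow++,fast++
slow=1 fast=2: a[fast]=10≠a[slow]=5 write a[2]=10, slow++,fast++
slow=2 fast=3: a[fast]=11≠a[slow]=10 write a[3]=11, slow++,fast++

slow=3, fast=4, prefix=[2, 5, 10, 11]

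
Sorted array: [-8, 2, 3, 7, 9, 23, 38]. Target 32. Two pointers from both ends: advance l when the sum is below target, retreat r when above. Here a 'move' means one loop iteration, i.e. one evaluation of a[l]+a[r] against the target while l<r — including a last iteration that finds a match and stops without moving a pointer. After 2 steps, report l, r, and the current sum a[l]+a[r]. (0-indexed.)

l=0 r=6: -8+38=30 <32, l++
l=1 r=6: 2+38=40 >32, r--

l=1, r=5, sum=25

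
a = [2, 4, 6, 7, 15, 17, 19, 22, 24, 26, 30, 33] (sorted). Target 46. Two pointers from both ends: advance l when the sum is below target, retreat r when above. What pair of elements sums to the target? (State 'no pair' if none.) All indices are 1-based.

[1,12] 2+33=35 <46 → l++
[2,12] 4+33=37 <46 → l++
[3,12] 6+33=39 <46 → l++
[4,12] 7+33=40 <46 → l++
[5,12] 15+33=48 >46 → r--
[5,11] 15+30=45 <46 → l++
[6,11] 17+30=47 >46 → r--
[6,10] 17+26=43 <46 → l++
[7,10] 19+26=45 <46 → l++
[8,10] 22+26=48 >46 → r--
[8,9] 22+24=46 → found

(22, 24)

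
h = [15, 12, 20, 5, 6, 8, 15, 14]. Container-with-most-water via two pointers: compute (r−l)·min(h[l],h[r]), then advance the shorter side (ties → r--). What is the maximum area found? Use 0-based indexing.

l=0 r=7: min(15,14)*7=98 best=98 *, r--
l=0 r=6: min(15,15)*6=90 best=98, r--
l=0 r=5: min(15,8)*5=40 best=98, r--
l=0 r=4: min(15,6)*4=24 best=98, r--
l=0 r=3: min(15,5)*3=15 best=98, r--
l=0 r=2: min(15,20)*2=30 best=98, l++
l=1 r=2: min(12,20)*1=12 best=98, l++

max area = 98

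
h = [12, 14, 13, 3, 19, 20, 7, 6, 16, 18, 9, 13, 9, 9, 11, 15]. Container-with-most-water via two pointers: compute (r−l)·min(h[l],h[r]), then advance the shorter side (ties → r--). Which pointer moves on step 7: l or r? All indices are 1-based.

r

l=1 r=16: min(12,15)*15=180 best=180 *, l++
l=2 r=16: min(14,15)*14=196 best=196 *, l++
l=3 r=16: min(13,15)*13=169 best=196, l++
l=4 r=16: min(3,15)*12=36 best=196, l++
l=5 r=16: min(19,15)*11=165 best=196, r--
l=5 r=15: min(19,11)*10=110 best=196, r--
l=5 r=14: min(19,9)*9=81 best=196, r--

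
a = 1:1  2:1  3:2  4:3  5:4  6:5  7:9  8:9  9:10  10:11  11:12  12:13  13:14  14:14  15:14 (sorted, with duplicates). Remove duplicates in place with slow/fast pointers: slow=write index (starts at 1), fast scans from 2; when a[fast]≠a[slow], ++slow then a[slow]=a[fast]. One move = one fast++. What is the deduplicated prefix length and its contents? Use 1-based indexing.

slow=1 fast=2: a[fast]=1=a[slow] dup, fast++
slow=1 fast=3: a[fast]=2≠a[slow]=1 write a[2]=2, slow++,fast++
slow=2 fast=4: a[fast]=3≠a[slow]=2 write a[3]=3, slow++,fast++
slow=3 fast=5: a[fast]=4≠a[slow]=3 write a[4]=4, slow++,fast++
slow=4 fast=6: a[fast]=5≠a[slow]=4 write a[5]=5, slow++,fast++
slow=5 fast=7: a[fast]=9≠a[slow]=5 write a[6]=9, slow++,fast++
slow=6 fast=8: a[fast]=9=a[slow] dup, fast++
slow=6 fast=9: a[fast]=10≠a[slow]=9 write a[7]=10, slow++,fast++
slow=7 fast=10: a[fast]=11≠a[slow]=10 write a[8]=11, slow++,fast++
slow=8 fast=11: a[fast]=12≠a[slow]=11 write a[9]=12, slow++,fast++
slow=9 fast=12: a[fast]=13≠a[slow]=12 write a[10]=13, slow++,fast++
slow=10 fast=13: a[fast]=14≠a[slow]=13 write a[11]=14, slow++,fast++
slow=11 fast=14: a[fast]=14=a[slow] dup, fast++
slow=11 fast=15: a[fast]=14=a[slow] dup, fast++

length 11; prefix = [1, 2, 3, 4, 5, 9, 10, 11, 12, 13, 14]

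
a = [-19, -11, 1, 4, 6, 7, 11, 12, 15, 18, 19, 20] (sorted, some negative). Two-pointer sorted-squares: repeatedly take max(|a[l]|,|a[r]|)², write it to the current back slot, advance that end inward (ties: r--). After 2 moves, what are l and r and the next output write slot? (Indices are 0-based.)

l=0, r=9, next write slot=9

l=0 r=11: |-19|<=|20| out[11]=400, r--
l=0 r=10: |-19|<=|19| out[10]=361, r--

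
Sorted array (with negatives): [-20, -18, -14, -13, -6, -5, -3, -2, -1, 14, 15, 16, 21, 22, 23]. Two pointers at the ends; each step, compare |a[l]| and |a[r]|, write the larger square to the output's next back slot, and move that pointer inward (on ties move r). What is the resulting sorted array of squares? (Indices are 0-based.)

[1, 4, 9, 25, 36, 169, 196, 196, 225, 256, 324, 400, 441, 484, 529]

[0,14] |-20|<=|23| out[14]=529 → r--
[0,13] |-20|<=|22| out[13]=484 → r--
[0,12] |-20|<=|21| out[12]=441 → r--
[0,11] |-20|>|16| out[11]=400 → l++
[1,11] |-18|>|16| out[10]=324 → l++
[2,11] |-14|<=|16| out[9]=256 → r--
[2,10] |-14|<=|15| out[8]=225 → r--
[2,9] |-14|<=|14| out[7]=196 → r--
[2,8] |-14|>|-1| out[6]=196 → l++
[3,8] |-13|>|-1| out[5]=169 → l++
[4,8] |-6|>|-1| out[4]=36 → l++
[5,8] |-5|>|-1| out[3]=25 → l++
[6,8] |-3|>|-1| out[2]=9 → l++
[7,8] |-2|>|-1| out[1]=4 → l++
[8,8] |-1|<=|-1| out[0]=1 → r--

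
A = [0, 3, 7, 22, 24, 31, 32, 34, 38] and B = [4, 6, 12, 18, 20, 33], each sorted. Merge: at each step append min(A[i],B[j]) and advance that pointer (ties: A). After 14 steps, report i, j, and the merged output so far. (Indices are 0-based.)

[i=0,j=0] A[i]=0<=B[j]=4 take 0 → i++
[i=1,j=0] A[i]=3<=B[j]=4 take 3 → i++
[i=2,j=0] A[i]=7>B[j]=4 take 4 → j++
[i=2,j=1] A[i]=7>B[j]=6 take 6 → j++
[i=2,j=2] A[i]=7<=B[j]=12 take 7 → i++
[i=3,j=2] A[i]=22>B[j]=12 take 12 → j++
[i=3,j=3] A[i]=22>B[j]=18 take 18 → j++
[i=3,j=4] A[i]=22>B[j]=20 take 20 → j++
[i=3,j=5] A[i]=22<=B[j]=33 take 22 → i++
[i=4,j=5] A[i]=24<=B[j]=33 take 24 → i++
[i=5,j=5] A[i]=31<=B[j]=33 take 31 → i++
[i=6,j=5] A[i]=32<=B[j]=33 take 32 → i++
[i=7,j=5] A[i]=34>B[j]=33 take 33 → j++
[i=7,j=6] B done, take A[i]=34 → i++

i=8, j=6, merged so far=[0, 3, 4, 6, 7, 12, 18, 20, 22, 24, 31, 32, 33, 34]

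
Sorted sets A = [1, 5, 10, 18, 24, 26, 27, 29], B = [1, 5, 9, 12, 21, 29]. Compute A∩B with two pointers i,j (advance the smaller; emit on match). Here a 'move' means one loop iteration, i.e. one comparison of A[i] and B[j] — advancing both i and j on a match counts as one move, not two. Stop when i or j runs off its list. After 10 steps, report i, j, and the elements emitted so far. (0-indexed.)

i=7, j=5, emitted=[1, 5]

[i=0,j=0] 1==1 emit → i++,j++
[i=1,j=1] 5==5 emit → i++,j++
[i=2,j=2] 10>9 → j++
[i=2,j=3] 10<12 → i++
[i=3,j=3] 18>12 → j++
[i=3,j=4] 18<21 → i++
[i=4,j=4] 24>21 → j++
[i=4,j=5] 24<29 → i++
[i=5,j=5] 26<29 → i++
[i=6,j=5] 27<29 → i++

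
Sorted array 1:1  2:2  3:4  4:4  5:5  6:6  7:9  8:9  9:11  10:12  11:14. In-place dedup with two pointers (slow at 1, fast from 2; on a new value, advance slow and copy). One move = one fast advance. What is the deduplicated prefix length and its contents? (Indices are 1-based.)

length 9; prefix = [1, 2, 4, 5, 6, 9, 11, 12, 14]

slow=1 fast=2: a[fast]=2≠a[slow]=1 write a[2]=2, slow++,fast++
slow=2 fast=3: a[fast]=4≠a[slow]=2 write a[3]=4, slow++,fast++
slow=3 fast=4: a[fast]=4=a[slow] dup, fast++
slow=3 fast=5: a[fast]=5≠a[slow]=4 write a[4]=5, slow++,fast++
slow=4 fast=6: a[fast]=6≠a[slow]=5 write a[5]=6, slow++,fast++
slow=5 fast=7: a[fast]=9≠a[slow]=6 write a[6]=9, slow++,fast++
slow=6 fast=8: a[fast]=9=a[slow] dup, fast++
slow=6 fast=9: a[fast]=11≠a[slow]=9 write a[7]=11, slow++,fast++
slow=7 fast=10: a[fast]=12≠a[slow]=11 write a[8]=12, slow++,fast++
slow=8 fast=11: a[fast]=14≠a[slow]=12 write a[9]=14, slow++,fast++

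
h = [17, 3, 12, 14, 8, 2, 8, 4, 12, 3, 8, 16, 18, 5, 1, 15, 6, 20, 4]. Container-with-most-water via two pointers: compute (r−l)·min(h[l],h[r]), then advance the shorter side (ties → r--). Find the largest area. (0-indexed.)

max area = 289

l=0 r=18: min(17,4)*18=72 best=72 *, r--
l=0 r=17: min(17,20)*17=289 best=289 *, l++
l=1 r=17: min(3,20)*16=48 best=289, l++
l=2 r=17: min(12,20)*15=180 best=289, l++
l=3 r=17: min(14,20)*14=196 best=289, l++
l=4 r=17: min(8,20)*13=104 best=289, l++
l=5 r=17: min(2,20)*12=24 best=289, l++
l=6 r=17: min(8,20)*11=88 best=289, l++
l=7 r=17: min(4,20)*10=40 best=289, l++
l=8 r=17: min(12,20)*9=108 best=289, l++
l=9 r=17: min(3,20)*8=24 best=289, l++
l=10 r=17: min(8,20)*7=56 best=289, l++
l=11 r=17: min(16,20)*6=96 best=289, l++
l=12 r=17: min(18,20)*5=90 best=289, l++
l=13 r=17: min(5,20)*4=20 best=289, l++
l=14 r=17: min(1,20)*3=3 best=289, l++
l=15 r=17: min(15,20)*2=30 best=289, l++
l=16 r=17: min(6,20)*1=6 best=289, l++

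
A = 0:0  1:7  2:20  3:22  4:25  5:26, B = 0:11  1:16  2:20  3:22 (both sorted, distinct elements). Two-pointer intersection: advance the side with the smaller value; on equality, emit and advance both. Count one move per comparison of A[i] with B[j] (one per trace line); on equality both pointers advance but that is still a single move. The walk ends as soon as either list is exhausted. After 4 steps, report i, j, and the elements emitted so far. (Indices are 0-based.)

i=2, j=2, emitted=[]

i=0 j=0: 0<11, i++
i=1 j=0: 7<11, i++
i=2 j=0: 20>11, j++
i=2 j=1: 20>16, j++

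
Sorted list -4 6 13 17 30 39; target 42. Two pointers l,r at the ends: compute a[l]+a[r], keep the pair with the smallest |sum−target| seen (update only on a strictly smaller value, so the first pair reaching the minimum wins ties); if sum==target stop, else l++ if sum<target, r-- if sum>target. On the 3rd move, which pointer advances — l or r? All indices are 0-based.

l=0 r=5: -4+39=35 d=7 *, l++
l=1 r=5: 6+39=45 d=3 *, r--
l=1 r=4: 6+30=36 d=6, l++

l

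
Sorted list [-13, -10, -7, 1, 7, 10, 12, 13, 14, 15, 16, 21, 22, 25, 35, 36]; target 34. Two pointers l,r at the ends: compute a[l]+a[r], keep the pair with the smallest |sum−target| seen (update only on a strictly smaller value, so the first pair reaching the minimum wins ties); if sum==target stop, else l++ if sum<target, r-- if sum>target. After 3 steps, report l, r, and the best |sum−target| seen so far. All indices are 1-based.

l=1 r=16: -13+36=23 d=11 *, l++
l=2 r=16: -10+36=26 d=8 *, l++
l=3 r=16: -7+36=29 d=5 *, l++

l=4, r=16, best |Δ|=5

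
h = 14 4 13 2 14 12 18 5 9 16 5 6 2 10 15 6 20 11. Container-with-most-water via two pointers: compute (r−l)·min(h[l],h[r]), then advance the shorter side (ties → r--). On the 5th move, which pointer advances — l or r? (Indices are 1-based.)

l=1 r=18: min(14,11)*17=187 best=187 *, r--
l=1 r=17: min(14,20)*16=224 best=224 *, l++
l=2 r=17: min(4,20)*15=60 best=224, l++
l=3 r=17: min(13,20)*14=182 best=224, l++
l=4 r=17: min(2,20)*13=26 best=224, l++

l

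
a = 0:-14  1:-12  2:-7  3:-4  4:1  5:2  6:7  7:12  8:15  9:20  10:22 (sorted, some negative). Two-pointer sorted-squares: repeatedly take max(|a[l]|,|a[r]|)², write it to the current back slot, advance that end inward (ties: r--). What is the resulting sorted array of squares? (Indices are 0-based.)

[1, 4, 16, 49, 49, 144, 144, 196, 225, 400, 484]

l=0 r=10: |-14|<=|22| out[10]=484, r--
l=0 r=9: |-14|<=|20| out[9]=400, r--
l=0 r=8: |-14|<=|15| out[8]=225, r--
l=0 r=7: |-14|>|12| out[7]=196, l++
l=1 r=7: |-12|<=|12| out[6]=144, r--
l=1 r=6: |-12|>|7| out[5]=144, l++
l=2 r=6: |-7|<=|7| out[4]=49, r--
l=2 r=5: |-7|>|2| out[3]=49, l++
l=3 r=5: |-4|>|2| out[2]=16, l++
l=4 r=5: |1|<=|2| out[1]=4, r--
l=4 r=4: |1|<=|1| out[0]=1, r--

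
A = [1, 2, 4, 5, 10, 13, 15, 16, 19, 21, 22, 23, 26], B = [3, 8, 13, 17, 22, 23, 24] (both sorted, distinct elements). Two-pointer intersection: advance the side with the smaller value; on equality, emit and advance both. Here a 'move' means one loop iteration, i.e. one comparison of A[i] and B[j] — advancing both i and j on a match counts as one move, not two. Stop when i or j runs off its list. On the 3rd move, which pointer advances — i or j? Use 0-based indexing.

j

i=0 j=0: 1<3, i++
i=1 j=0: 2<3, i++
i=2 j=0: 4>3, j++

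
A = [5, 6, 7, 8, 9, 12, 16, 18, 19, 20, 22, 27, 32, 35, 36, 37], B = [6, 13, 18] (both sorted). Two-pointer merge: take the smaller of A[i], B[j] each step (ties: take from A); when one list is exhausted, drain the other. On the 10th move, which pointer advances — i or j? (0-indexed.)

i

i=0 j=0: A[i]=5<=B[j]=6 take 5, i++
i=1 j=0: A[i]=6<=B[j]=6 take 6, i++
i=2 j=0: A[i]=7>B[j]=6 take 6, j++
i=2 j=1: A[i]=7<=B[j]=13 take 7, i++
i=3 j=1: A[i]=8<=B[j]=13 take 8, i++
i=4 j=1: A[i]=9<=B[j]=13 take 9, i++
i=5 j=1: A[i]=12<=B[j]=13 take 12, i++
i=6 j=1: A[i]=16>B[j]=13 take 13, j++
i=6 j=2: A[i]=16<=B[j]=18 take 16, i++
i=7 j=2: A[i]=18<=B[j]=18 take 18, i++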